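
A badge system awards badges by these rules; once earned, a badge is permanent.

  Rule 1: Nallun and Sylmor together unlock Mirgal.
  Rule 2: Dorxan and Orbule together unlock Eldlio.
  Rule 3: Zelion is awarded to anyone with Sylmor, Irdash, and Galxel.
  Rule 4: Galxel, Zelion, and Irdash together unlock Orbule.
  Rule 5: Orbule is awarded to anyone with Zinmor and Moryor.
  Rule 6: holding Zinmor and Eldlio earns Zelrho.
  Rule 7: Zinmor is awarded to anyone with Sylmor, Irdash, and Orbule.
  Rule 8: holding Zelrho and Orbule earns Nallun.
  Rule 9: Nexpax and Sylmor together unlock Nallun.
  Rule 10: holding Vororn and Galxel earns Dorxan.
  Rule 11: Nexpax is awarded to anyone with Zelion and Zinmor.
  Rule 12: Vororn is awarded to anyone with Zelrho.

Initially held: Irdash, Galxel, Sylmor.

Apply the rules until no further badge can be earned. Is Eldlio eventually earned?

No

Eldlio would need Dorxan and Orbule (Rule 2), but Dorxan is never earned.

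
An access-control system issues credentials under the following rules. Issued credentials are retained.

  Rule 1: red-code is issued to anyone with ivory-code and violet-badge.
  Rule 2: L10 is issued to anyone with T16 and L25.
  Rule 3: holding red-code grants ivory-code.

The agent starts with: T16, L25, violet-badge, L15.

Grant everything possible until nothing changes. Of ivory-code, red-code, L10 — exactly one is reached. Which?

L10

Holding T16 and L25 grants L10 (Rule 2).
ivory-code would need red-code (Rule 3), but red-code is never granted. red-code would need ivory-code and violet-badge (Rule 1), but ivory-code is never granted.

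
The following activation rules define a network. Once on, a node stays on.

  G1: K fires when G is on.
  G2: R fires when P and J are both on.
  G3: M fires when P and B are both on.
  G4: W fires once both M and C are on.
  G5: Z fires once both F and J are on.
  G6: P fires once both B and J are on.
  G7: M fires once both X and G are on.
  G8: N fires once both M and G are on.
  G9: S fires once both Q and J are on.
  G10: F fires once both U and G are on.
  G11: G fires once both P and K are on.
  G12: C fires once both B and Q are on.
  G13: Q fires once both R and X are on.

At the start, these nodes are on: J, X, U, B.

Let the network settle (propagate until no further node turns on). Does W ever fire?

Yes

B and J are on, so P fires (G6).
P and J are on, so R fires (G2).
P and B are on, so M fires (G3).
R and X are on, so Q fires (G13).
G12: B and Q on → C on.
M and C are on, so W fires (G4).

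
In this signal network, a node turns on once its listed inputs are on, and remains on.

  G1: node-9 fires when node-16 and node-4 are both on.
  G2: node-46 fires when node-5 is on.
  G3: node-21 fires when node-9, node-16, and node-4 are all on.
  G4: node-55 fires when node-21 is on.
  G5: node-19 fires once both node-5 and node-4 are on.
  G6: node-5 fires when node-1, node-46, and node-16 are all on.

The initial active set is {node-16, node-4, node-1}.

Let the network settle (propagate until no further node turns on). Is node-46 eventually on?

No

node-46 would need node-5 (G2), but node-5 never turns on.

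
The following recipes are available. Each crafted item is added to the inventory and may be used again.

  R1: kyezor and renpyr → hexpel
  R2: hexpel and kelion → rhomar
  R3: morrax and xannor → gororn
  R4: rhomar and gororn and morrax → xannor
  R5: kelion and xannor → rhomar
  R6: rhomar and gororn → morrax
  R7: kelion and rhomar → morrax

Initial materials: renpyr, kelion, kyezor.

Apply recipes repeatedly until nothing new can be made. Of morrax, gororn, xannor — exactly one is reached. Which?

morrax

Using R1, kyezor and renpyr make hexpel.
Using R2, hexpel and kelion make rhomar.
Using R7, kelion and rhomar make morrax.
gororn would need morrax and xannor (R3), but xannor is never obtained. xannor would need rhomar, gororn, and morrax (R4), but gororn is never obtained.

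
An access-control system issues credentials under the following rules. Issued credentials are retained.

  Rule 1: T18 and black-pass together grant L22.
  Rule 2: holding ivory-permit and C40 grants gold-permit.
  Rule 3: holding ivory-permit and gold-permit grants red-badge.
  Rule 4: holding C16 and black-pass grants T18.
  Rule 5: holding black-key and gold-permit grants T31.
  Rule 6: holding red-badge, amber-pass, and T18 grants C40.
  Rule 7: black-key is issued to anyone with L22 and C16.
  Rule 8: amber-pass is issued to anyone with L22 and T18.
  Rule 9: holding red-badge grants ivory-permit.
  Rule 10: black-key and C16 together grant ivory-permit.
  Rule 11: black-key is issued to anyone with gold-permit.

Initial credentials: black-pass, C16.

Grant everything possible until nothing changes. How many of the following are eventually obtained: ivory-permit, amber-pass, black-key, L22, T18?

Holding C16 and black-pass grants T18 (Rule 4).
Holding T18 and black-pass grants L22 (Rule 1).
Holding L22 and T18 grants amber-pass (Rule 8).
Holding L22 and C16 grants black-key (Rule 7).
Holding black-key and C16 grants ivory-permit (Rule 10).
ivory-permit: reached.
amber-pass: reached.
black-key: reached.
L22: reached.
T18: reached.
All 5 are reached.

5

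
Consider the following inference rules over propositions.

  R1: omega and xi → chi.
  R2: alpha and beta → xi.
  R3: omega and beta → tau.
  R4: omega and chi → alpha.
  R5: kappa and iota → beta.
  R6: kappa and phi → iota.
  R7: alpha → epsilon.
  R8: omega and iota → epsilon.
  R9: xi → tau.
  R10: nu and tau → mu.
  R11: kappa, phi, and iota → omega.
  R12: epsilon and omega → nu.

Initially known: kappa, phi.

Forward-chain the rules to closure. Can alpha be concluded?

alpha would need omega and chi (R4), but chi is never established.

No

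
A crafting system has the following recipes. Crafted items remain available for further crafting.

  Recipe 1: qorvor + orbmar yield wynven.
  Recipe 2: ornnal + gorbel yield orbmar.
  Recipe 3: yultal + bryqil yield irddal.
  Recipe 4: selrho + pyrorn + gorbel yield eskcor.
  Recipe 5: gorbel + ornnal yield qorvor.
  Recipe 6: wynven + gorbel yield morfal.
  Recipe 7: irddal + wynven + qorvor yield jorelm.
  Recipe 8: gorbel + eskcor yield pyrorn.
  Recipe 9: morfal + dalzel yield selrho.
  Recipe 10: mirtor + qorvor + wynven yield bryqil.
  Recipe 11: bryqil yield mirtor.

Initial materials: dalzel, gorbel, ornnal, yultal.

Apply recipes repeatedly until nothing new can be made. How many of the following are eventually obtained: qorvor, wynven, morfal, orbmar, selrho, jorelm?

Using Recipe 2, ornnal and gorbel make orbmar.
Using Recipe 5, gorbel and ornnal make qorvor.
Using Recipe 1, qorvor and orbmar make wynven.
wynven + gorbel → morfal (Recipe 6).
Using Recipe 9, morfal and dalzel make selrho.
qorvor: reached.
wynven: reached.
morfal: reached.
orbmar: reached.
selrho: reached.
jorelm would need irddal, wynven, and qorvor (Recipe 7), but irddal is never obtained.
Reached: qorvor, wynven, morfal, orbmar, and selrho — 5 of the 6.

5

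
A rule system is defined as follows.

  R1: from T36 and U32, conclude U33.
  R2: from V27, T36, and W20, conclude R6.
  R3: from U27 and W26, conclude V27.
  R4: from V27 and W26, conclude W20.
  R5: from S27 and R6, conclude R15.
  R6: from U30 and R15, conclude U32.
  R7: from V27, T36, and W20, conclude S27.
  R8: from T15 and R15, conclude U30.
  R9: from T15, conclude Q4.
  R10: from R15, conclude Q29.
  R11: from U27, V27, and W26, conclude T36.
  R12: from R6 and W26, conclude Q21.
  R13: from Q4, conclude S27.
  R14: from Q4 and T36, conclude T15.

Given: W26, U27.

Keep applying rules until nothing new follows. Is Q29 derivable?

Yes

U27 and W26 hold, so V27 follows (R3).
V27 and W26 hold, so W20 follows (R4).
U27, V27, and W26 hold, so T36 follows (R11).
From V27, T36, and W20, R7 gives S27.
V27, T36, and W20 hold, so R6 follows (R2).
From S27 and R6, R5 gives R15.
R15 holds, so Q29 follows (R10).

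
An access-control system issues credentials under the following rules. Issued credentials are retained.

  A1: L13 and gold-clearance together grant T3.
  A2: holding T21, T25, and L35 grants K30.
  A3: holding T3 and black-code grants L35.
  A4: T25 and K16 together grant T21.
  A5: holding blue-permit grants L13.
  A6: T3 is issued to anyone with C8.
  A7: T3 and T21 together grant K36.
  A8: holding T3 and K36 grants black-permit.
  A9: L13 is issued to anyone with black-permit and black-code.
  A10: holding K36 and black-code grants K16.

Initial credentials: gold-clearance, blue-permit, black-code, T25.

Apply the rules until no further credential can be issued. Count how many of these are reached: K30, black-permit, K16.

0

K30 would need T21, T25, and L35 (A2), but T21 is never granted.
black-permit would need T3 and K36 (A8), but K36 is never granted.
K16 would need K36 and black-code (A10), but K36 is never granted.
None of the 3 are reached.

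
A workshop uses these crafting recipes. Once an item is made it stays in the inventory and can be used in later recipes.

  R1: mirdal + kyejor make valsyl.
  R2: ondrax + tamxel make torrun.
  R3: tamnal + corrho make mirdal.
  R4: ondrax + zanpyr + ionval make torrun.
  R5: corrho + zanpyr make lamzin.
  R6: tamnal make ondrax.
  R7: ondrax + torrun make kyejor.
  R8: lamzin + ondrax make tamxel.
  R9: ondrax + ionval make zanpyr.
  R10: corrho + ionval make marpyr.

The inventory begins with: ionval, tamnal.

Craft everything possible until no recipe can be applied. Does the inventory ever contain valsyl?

valsyl would need mirdal and kyejor (R1), but mirdal is never obtained.

No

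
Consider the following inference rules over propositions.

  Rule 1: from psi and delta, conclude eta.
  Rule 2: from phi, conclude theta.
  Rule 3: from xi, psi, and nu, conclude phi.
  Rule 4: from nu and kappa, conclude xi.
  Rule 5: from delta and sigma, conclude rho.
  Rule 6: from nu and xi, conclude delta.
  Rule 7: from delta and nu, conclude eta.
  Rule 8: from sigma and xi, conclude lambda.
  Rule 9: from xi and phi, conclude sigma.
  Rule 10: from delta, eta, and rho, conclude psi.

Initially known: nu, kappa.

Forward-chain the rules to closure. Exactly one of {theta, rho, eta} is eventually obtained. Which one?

nu and kappa hold, so xi follows (Rule 4).
nu and xi hold, so delta follows (Rule 6).
delta and nu hold, so eta follows (Rule 7).
rho would need delta and sigma (Rule 5), but sigma is never established. theta would need phi (Rule 2), but phi is never established.

eta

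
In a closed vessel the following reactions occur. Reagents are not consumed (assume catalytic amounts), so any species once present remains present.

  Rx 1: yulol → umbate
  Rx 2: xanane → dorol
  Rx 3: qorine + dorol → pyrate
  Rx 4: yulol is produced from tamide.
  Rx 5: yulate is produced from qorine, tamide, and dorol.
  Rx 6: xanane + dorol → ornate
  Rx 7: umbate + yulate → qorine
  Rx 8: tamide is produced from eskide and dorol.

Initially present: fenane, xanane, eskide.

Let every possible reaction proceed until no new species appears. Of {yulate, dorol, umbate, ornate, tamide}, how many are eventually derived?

xanane present → dorol forms (Rx 2).
xanane and dorol present → ornate forms (Rx 6).
eskide and dorol present → tamide forms (Rx 8).
tamide present → yulol forms (Rx 4).
yulol present → umbate forms (Rx 1).
yulate would need qorine, tamide, and dorol (Rx 5), but qorine never forms.
dorol: reached.
umbate: reached.
ornate: reached.
tamide: reached.
Reached: dorol, umbate, ornate, and tamide — 4 of the 5.

4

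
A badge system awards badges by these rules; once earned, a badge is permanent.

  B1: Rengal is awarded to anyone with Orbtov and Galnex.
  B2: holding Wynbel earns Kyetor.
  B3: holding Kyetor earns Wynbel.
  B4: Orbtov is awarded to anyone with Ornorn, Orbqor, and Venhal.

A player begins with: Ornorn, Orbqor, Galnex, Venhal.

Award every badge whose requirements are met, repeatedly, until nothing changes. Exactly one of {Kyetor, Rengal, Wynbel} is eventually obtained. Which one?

Rengal

With Ornorn, Orbqor, and Venhal, Orbtov is earned (B4).
With Orbtov and Galnex, Rengal is earned (B1).
Kyetor would need Wynbel (B2), but Wynbel is never earned. Wynbel would need Kyetor (B3), but Kyetor is never earned.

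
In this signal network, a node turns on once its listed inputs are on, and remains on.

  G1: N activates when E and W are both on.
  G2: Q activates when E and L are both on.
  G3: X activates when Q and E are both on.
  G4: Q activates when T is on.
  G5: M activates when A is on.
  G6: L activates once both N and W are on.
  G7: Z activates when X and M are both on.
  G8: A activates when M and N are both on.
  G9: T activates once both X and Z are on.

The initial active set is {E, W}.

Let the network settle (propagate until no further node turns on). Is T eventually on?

T would need X and Z (G9), but Z never turns on.

No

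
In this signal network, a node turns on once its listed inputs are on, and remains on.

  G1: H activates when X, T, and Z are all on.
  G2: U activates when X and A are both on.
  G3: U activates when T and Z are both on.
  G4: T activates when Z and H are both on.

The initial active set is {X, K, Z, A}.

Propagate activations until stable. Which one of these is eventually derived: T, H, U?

X and A are on, so U activates (G2).
H would need X, T, and Z (G1), but T never turns on. T would need Z and H (G4), but H never turns on.

U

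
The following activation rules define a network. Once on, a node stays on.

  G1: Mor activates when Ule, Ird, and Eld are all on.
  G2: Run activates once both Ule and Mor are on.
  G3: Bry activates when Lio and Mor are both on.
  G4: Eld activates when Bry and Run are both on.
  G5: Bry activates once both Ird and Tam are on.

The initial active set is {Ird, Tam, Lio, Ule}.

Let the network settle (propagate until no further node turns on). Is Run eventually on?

Run would need Ule and Mor (G2), but Mor never turns on.

No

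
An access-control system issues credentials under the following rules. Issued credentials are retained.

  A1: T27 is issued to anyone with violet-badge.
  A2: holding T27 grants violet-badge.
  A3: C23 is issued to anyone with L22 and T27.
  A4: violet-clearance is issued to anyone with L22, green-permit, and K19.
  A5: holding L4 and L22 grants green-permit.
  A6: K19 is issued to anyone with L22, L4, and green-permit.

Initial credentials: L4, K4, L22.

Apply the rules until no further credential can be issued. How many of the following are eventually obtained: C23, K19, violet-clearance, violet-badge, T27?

Holding L4 and L22 grants green-permit (A5).
Holding L22, L4, and green-permit grants K19 (A6).
Holding L22, green-permit, and K19 grants violet-clearance (A4).
C23 would need L22 and T27 (A3), but T27 is never granted.
K19: reached.
violet-clearance: reached.
violet-badge would need T27 (A2), but T27 is never granted.
T27 would need violet-badge (A1), but violet-badge is never granted.
Reached: K19 and violet-clearance — 2 of the 5.

2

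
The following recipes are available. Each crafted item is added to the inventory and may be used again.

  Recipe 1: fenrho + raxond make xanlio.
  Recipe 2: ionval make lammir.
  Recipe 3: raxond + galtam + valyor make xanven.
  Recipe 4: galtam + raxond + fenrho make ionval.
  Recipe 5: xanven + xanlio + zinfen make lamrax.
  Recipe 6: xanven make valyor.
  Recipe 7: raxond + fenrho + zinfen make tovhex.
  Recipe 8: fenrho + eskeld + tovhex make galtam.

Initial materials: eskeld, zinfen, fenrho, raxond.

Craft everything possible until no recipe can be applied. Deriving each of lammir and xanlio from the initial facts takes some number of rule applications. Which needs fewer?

xanlio

xanlio: Using Recipe 1, fenrho and raxond make xanlio. [1 rule application]
lammir: Using Recipe 7, raxond, fenrho, and zinfen make tovhex. Using Recipe 8, fenrho, eskeld, and tovhex make galtam. galtam + raxond + fenrho → ionval (Recipe 4). Using Recipe 2, ionval makes lammir. [4 rule applications]
xanlio needs fewer.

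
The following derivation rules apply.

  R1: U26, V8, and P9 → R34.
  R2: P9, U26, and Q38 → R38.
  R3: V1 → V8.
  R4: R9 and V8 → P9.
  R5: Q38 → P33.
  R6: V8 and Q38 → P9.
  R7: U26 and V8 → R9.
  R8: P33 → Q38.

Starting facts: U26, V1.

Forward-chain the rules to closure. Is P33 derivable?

No

P33 would need Q38 (R5), but Q38 is never established.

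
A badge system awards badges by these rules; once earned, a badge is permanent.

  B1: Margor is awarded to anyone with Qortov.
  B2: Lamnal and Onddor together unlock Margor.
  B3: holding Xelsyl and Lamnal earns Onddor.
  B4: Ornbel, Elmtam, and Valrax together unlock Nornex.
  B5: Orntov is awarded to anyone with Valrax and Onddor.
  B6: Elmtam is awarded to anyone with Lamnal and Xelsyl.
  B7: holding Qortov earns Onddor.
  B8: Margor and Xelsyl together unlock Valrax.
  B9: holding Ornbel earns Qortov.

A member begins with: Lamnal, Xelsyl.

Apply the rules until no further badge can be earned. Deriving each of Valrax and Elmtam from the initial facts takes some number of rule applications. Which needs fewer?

Elmtam

Elmtam: With Lamnal and Xelsyl, Elmtam is earned (B6). [1 rule application]
Valrax: With Xelsyl and Lamnal, Onddor is earned (B3). With Lamnal and Onddor, Margor is earned (B2). With Margor and Xelsyl, Valrax is earned (B8). [3 rule applications]
Elmtam needs fewer.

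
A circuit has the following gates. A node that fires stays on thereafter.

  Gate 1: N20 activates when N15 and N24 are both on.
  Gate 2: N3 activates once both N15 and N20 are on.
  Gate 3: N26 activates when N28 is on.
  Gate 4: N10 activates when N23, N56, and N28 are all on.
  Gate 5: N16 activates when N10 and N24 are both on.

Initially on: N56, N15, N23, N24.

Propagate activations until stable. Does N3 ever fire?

N15 and N24 are on, so N20 activates (Gate 1).
N15 and N20 are on, so N3 activates (Gate 2).

Yes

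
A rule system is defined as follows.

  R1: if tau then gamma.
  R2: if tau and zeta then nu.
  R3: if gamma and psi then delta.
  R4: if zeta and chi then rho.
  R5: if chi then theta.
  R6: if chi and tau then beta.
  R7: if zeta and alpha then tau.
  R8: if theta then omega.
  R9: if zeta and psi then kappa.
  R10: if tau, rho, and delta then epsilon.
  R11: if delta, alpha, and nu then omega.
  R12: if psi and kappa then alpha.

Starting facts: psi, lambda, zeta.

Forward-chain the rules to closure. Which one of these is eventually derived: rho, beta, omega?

omega

From zeta and psi, R9 gives kappa.
psi and kappa hold, so alpha follows (R12).
From zeta and alpha, R7 gives tau.
From tau and zeta, R2 gives nu.
tau holds, so gamma follows (R1).
From gamma and psi, R3 gives delta.
delta, alpha, and nu hold, so omega follows (R11).
beta would need chi and tau (R6), but chi is never established. rho would need zeta and chi (R4), but chi is never established.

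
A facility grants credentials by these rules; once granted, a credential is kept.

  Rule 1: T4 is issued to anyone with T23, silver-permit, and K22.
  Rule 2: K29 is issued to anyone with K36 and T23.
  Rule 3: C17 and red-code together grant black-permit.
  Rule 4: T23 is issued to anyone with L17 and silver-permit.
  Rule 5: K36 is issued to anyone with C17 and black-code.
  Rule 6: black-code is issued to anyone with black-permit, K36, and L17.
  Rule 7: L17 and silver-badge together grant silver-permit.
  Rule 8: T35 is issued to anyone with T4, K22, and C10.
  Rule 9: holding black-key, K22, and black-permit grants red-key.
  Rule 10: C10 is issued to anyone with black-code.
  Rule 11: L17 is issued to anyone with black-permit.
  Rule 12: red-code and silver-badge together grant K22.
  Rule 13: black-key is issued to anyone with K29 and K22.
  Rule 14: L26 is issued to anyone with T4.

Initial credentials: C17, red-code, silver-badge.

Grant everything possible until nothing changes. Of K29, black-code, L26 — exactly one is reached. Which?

Holding C17 and red-code grants black-permit (Rule 3).
Holding red-code and silver-badge grants K22 (Rule 12).
Holding black-permit grants L17 (Rule 11).
Holding L17 and silver-badge grants silver-permit (Rule 7).
Holding L17 and silver-permit grants T23 (Rule 4).
Holding T23, silver-permit, and K22 grants T4 (Rule 1).
Holding T4 grants L26 (Rule 14).
black-code would need black-permit, K36, and L17 (Rule 6), but K36 is never granted. K29 would need K36 and T23 (Rule 2), but K36 is never granted.

L26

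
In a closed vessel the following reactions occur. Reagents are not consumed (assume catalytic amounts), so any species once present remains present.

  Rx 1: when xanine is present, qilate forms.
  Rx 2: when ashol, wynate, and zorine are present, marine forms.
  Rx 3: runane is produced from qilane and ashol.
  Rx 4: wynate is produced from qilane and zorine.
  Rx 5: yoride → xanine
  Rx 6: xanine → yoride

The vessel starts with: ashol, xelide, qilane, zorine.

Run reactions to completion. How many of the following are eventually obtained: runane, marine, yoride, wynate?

qilane and zorine present → wynate forms (Rx 4).
qilane and ashol present → runane forms (Rx 3).
ashol, wynate, and zorine present → marine forms (Rx 2).
runane: reached.
marine: reached.
yoride would need xanine (Rx 6), but xanine never forms.
wynate: reached.
Reached: runane, marine, and wynate — 3 of the 4.

3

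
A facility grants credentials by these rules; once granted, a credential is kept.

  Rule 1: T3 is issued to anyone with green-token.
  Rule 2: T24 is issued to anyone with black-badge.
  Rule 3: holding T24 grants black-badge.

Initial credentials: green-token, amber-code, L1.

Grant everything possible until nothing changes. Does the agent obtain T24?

No

T24 would need black-badge (Rule 2), but black-badge is never granted.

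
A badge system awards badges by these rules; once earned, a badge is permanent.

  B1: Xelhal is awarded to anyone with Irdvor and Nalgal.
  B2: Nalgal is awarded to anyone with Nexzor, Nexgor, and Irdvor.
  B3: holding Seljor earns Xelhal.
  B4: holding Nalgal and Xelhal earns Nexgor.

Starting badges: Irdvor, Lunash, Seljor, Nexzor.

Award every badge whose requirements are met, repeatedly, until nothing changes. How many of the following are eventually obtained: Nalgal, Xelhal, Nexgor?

1

With Seljor, Xelhal is earned (B3).
Nalgal would need Nexzor, Nexgor, and Irdvor (B2), but Nexgor is never earned.
Xelhal: reached.
Nexgor would need Nalgal and Xelhal (B4), but Nalgal is never earned.
Reached: Xelhal — 1 of the 3.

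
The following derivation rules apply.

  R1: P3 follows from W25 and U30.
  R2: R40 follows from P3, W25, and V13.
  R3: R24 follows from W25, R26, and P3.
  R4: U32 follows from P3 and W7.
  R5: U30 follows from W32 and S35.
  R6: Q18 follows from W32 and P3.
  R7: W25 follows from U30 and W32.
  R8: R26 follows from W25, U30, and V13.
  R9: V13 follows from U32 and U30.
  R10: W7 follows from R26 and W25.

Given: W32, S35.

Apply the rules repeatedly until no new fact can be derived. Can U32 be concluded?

No

U32 would need P3 and W7 (R4), but W7 is never established.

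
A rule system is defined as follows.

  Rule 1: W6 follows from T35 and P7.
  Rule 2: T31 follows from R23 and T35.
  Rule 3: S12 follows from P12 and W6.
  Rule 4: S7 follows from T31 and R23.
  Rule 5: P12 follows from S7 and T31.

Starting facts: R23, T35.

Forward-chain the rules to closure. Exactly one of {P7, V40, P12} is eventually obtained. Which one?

P12

R23 and T35 hold, so T31 follows (Rule 2).
From T31 and R23, Rule 4 gives S7.
S7 and T31 hold, so P12 follows (Rule 5).
No rule produces V40, and it is not given. No rule produces P7, and it is not given.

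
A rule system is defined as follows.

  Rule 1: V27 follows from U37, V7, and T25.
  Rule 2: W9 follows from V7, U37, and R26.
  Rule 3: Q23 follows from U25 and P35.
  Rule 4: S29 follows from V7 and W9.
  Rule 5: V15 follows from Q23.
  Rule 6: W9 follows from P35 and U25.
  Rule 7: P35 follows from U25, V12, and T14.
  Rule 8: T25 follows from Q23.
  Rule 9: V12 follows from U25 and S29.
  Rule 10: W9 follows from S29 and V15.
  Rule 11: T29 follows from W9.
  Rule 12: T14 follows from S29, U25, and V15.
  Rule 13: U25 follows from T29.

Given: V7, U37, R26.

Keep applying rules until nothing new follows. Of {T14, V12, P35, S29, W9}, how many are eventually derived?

3

V7, U37, and R26 hold, so W9 follows (Rule 2).
V7 and W9 hold, so S29 follows (Rule 4).
W9 holds, so T29 follows (Rule 11).
T29 holds, so U25 follows (Rule 13).
From U25 and S29, Rule 9 gives V12.
T14 would need S29, U25, and V15 (Rule 12), but V15 is never established.
V12: reached.
P35 would need U25, V12, and T14 (Rule 7), but T14 is never established.
S29: reached.
W9: reached.
Reached: V12, S29, and W9 — 3 of the 5.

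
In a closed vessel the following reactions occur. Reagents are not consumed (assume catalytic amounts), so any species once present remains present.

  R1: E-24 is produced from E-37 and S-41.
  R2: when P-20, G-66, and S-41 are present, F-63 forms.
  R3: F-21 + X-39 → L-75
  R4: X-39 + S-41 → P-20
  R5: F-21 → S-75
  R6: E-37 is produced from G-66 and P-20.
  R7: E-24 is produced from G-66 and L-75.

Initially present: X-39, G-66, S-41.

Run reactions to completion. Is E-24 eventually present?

X-39 and S-41 present → P-20 forms (R4).
G-66 and P-20 present → E-37 forms (R6).
E-37 and S-41 present → E-24 forms (R1).

Yes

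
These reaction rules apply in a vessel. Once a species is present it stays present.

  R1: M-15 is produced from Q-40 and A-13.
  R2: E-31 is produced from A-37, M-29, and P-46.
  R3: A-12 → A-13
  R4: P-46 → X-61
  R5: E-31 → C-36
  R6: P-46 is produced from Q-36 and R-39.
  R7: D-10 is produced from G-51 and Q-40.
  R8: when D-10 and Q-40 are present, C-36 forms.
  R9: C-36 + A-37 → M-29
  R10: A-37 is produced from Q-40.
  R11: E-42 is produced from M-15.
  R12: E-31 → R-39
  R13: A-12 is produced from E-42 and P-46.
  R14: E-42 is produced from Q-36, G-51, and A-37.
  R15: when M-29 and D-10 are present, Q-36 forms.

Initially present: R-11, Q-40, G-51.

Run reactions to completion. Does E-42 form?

G-51 and Q-40 present → D-10 forms (R7).
Q-40 present → A-37 forms (R10).
D-10 and Q-40 present → C-36 forms (R8).
C-36 and A-37 present → M-29 forms (R9).
M-29 and D-10 present → Q-36 forms (R15).
Q-36, G-51, and A-37 present → E-42 forms (R14).

Yes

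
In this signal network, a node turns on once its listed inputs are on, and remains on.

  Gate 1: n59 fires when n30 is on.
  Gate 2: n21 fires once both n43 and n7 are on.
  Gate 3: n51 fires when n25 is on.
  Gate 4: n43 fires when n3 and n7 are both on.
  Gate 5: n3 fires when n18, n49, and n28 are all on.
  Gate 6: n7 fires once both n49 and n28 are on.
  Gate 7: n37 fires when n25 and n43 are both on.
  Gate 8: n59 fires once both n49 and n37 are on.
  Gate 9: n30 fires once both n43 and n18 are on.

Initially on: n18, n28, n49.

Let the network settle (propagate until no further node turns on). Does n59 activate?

Gate 6: n49 and n28 on → n7 on.
Gate 5: n18, n49, and n28 on → n3 on.
n3 and n7 are on, so n43 fires (Gate 4).
Gate 9: n43 and n18 on → n30 on.
n30 is on, so n59 fires (Gate 1).

Yes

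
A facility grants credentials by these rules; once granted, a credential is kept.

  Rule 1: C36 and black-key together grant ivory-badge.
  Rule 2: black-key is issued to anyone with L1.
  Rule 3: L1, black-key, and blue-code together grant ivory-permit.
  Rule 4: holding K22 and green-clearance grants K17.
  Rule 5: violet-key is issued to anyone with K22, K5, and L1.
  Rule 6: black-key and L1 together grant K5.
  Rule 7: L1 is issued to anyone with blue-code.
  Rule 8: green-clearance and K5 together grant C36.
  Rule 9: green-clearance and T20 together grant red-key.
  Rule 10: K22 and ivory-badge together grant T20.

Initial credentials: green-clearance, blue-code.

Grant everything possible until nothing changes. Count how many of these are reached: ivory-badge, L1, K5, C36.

Holding blue-code grants L1 (Rule 7).
Holding L1 grants black-key (Rule 2).
Holding black-key and L1 grants K5 (Rule 6).
Holding green-clearance and K5 grants C36 (Rule 8).
Holding C36 and black-key grants ivory-badge (Rule 1).
ivory-badge: reached.
L1: reached.
K5: reached.
C36: reached.
All 4 are reached.

4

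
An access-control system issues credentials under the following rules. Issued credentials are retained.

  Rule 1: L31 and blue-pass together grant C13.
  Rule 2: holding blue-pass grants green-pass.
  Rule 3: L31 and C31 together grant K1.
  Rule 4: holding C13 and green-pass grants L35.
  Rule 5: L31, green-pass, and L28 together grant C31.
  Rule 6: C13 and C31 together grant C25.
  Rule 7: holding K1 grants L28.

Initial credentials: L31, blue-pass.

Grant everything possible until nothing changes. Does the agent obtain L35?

Holding L31 and blue-pass grants C13 (Rule 1).
Holding blue-pass grants green-pass (Rule 2).
Holding C13 and green-pass grants L35 (Rule 4).

Yes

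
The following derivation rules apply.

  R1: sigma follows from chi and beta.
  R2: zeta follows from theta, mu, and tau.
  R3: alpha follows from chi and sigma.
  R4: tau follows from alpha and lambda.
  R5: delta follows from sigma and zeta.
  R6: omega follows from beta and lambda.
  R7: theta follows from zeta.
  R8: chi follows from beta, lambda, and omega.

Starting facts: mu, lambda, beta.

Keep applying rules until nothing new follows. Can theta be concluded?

theta would need zeta (R7), but zeta is never established.

No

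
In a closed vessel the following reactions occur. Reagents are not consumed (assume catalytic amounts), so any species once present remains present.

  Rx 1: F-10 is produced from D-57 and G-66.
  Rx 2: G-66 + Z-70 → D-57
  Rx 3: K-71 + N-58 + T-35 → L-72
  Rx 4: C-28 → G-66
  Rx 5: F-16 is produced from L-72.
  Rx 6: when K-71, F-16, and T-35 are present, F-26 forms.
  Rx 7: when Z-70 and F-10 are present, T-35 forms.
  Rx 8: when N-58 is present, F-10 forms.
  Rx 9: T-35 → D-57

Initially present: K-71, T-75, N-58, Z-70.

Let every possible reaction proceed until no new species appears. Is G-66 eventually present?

G-66 would need C-28 (Rx 4), but C-28 never forms.

No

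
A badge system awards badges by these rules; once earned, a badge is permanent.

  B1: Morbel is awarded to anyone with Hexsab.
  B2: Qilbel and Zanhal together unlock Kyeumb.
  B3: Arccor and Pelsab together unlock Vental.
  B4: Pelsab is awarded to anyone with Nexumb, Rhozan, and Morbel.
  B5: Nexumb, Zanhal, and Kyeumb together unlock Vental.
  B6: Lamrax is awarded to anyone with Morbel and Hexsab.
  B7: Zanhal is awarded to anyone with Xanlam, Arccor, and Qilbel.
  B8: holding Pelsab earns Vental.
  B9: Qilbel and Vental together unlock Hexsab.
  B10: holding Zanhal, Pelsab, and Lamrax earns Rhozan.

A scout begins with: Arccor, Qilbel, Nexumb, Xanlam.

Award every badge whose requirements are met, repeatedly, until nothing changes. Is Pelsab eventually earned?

No

Pelsab would need Nexumb, Rhozan, and Morbel (B4), but Rhozan is never earned.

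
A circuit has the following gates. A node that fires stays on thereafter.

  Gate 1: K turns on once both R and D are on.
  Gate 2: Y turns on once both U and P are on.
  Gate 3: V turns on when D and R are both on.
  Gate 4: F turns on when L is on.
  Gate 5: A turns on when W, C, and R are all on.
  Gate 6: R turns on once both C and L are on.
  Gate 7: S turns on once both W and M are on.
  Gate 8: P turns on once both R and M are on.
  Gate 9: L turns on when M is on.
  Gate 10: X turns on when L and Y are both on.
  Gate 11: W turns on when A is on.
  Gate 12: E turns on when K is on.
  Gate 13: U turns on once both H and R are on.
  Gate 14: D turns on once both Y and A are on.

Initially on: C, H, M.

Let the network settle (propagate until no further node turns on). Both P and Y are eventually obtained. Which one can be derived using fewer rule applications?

P

P: M is on, so L turns on (Gate 9). C and L are on, so R turns on (Gate 6). R and M are on, so P turns on (Gate 8). [3 rule applications]
Y: Gate 9: M on → L on. Gate 6: C and L on → R on. H and R are on, so U turns on (Gate 13). R and M are on, so P turns on (Gate 8). U and P are on, so Y turns on (Gate 2). [5 rule applications]
P needs fewer.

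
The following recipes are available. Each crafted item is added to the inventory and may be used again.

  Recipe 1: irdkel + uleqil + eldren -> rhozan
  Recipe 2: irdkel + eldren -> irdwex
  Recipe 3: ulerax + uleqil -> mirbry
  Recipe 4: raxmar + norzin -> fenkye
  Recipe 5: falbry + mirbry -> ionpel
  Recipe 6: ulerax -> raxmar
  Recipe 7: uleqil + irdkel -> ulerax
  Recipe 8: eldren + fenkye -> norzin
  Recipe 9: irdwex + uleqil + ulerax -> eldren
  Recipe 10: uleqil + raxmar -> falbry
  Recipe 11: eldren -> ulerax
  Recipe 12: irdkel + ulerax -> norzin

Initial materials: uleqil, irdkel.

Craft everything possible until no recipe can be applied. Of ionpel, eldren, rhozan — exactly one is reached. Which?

uleqil + irdkel -> ulerax (Recipe 7).
Using Recipe 3, ulerax and uleqil make mirbry.
ulerax -> raxmar (Recipe 6).
uleqil + raxmar -> falbry (Recipe 10).
Using Recipe 5, falbry and mirbry make ionpel.
rhozan would need irdkel, uleqil, and eldren (Recipe 1), but eldren is never obtained. eldren would need irdwex, uleqil, and ulerax (Recipe 9), but irdwex is never obtained.

ionpel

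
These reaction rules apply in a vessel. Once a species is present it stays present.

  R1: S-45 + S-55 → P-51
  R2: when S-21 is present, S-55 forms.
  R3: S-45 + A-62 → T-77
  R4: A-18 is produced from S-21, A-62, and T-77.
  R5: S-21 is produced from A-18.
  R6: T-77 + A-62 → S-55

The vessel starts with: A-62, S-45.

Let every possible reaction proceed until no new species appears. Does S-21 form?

S-21 would need A-18 (R5), but A-18 never forms.

No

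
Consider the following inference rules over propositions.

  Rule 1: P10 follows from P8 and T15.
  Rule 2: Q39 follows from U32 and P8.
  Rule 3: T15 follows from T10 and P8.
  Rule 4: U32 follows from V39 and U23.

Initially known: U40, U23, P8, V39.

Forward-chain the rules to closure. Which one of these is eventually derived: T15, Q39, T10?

Q39

From V39 and U23, Rule 4 gives U32.
U32 and P8 hold, so Q39 follows (Rule 2).
No rule produces T10, and it is not given. T15 would need T10 and P8 (Rule 3), but T10 is never established.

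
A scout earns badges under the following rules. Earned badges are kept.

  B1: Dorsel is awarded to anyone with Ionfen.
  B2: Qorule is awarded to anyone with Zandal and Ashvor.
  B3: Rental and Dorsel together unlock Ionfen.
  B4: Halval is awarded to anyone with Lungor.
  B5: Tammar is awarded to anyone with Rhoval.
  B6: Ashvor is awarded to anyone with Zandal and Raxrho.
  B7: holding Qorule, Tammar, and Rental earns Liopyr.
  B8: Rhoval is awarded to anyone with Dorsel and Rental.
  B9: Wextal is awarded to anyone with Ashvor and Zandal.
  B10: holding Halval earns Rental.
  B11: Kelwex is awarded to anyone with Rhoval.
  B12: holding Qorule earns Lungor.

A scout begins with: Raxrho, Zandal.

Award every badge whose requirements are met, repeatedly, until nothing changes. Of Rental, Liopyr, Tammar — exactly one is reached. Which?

Rental

With Zandal and Raxrho, Ashvor is earned (B6).
With Zandal and Ashvor, Qorule is earned (B2).
With Qorule, Lungor is earned (B12).
With Lungor, Halval is earned (B4).
With Halval, Rental is earned (B10).
Tammar would need Rhoval (B5), but Rhoval is never earned. Liopyr would need Qorule, Tammar, and Rental (B7), but Tammar is never earned.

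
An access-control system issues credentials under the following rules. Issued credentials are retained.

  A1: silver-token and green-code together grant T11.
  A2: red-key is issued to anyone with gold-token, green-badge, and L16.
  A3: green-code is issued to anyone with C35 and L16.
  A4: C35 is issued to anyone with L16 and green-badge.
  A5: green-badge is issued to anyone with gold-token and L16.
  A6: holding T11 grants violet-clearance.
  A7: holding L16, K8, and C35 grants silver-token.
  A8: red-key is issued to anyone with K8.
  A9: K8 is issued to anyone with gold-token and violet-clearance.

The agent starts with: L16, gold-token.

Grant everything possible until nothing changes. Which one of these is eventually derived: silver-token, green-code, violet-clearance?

Holding gold-token and L16 grants green-badge (A5).
Holding L16 and green-badge grants C35 (A4).
Holding C35 and L16 grants green-code (A3).
silver-token would need L16, K8, and C35 (A7), but K8 is never granted. violet-clearance would need T11 (A6), but T11 is never granted.

green-code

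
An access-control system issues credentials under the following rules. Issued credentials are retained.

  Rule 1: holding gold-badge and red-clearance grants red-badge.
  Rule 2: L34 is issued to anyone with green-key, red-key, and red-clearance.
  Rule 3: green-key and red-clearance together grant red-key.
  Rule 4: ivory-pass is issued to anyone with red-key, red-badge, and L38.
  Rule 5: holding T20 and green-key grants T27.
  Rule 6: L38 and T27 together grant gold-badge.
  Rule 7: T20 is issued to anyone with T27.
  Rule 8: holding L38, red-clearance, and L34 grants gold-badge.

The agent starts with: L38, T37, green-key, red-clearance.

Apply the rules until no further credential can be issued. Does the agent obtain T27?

No

T27 would need T20 and green-key (Rule 5), but T20 is never granted.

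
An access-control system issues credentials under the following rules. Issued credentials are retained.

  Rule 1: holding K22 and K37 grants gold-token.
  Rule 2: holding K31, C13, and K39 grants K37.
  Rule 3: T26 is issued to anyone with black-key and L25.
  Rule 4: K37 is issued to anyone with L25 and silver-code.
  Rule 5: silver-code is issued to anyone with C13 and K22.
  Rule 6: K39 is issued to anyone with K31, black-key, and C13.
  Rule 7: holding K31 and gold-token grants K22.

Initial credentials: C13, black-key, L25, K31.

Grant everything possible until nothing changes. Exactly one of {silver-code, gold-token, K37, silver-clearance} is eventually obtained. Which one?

Holding K31, black-key, and C13 grants K39 (Rule 6).
Holding K31, C13, and K39 grants K37 (Rule 2).
No rule produces silver-clearance, and it is not given. gold-token would need K22 and K37 (Rule 1), but K22 is never granted. silver-code would need C13 and K22 (Rule 5), but K22 is never granted.

K37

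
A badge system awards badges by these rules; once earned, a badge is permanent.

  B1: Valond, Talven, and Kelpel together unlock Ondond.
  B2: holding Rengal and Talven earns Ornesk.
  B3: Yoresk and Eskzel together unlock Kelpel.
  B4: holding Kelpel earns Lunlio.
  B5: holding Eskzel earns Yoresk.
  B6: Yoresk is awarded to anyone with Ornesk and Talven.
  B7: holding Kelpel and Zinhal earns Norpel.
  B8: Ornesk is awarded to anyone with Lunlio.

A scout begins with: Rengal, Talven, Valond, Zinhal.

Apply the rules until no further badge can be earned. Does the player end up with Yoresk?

With Rengal and Talven, Ornesk is earned (B2).
With Ornesk and Talven, Yoresk is earned (B6).

Yes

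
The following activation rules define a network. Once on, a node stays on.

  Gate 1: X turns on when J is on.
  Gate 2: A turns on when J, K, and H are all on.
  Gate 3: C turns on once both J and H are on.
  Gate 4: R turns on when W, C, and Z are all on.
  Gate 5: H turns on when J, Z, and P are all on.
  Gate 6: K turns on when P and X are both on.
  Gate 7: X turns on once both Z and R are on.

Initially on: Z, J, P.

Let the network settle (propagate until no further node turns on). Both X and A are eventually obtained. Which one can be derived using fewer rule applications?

X

X: J is on, so X turns on (Gate 1). [1 rule application]
A: J, Z, and P are on, so H turns on (Gate 5). Gate 1: J on → X on. P and X are on, so K turns on (Gate 6). Gate 2: J, K, and H on → A on. [4 rule applications]
X needs fewer.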